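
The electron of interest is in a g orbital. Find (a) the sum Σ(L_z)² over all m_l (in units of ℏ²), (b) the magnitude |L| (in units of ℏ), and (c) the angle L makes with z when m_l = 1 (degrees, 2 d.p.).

Σ(L_z)² = 60 ℏ²; |L| = 2√5 ℏ ≈ 4.472ℏ; θ(m_l=1) ≈ 77.08°

A g state has l = 4.
Σ m_l² = 60, so Σ(L_z)² = 60 ℏ².
|L| = ℏ√(4·5) = 2√5 ℏ ≈ 4.472ℏ.
For m_l = 1: cos θ = 1/√20, θ ≈ 77.08°.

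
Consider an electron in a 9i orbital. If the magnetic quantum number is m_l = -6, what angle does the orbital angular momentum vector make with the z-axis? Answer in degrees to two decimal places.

The 9i subshell has l = 6.
|L| = ℏ√(l(l+1)) = √42 ℏ.
L_z = m_l ℏ = −6ℏ.
cos θ = L_z/|L| = -6/√42, so θ ≈ 157.79°.

θ ≈ 157.79°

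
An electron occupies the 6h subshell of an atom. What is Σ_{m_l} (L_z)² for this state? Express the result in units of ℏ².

Σ(L_z)² = 110 ℏ²

The 6h subshell has l = 5.
The allowed m_l values are -5, -4, -3, -2, -1, 0, 1, 2, 3, 4, 5.
Σ m_l² = 2·(1 + 4 + 9 + 16 + 25) = 110.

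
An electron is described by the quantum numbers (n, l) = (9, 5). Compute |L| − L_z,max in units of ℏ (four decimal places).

|L| = √30 ℏ ≈ 5.4772ℏ, while L_z,max = lℏ = 5ℏ.
The difference is (√30 − 5)ℏ ≈ 0.4772ℏ.

|L| − L_z,max ≈ 0.4772ℏ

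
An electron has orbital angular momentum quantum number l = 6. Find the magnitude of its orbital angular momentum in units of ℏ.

|L| = ℏ√(l(l+1)) = ℏ√(6·7) = √42 ℏ

|L| = √42 ℏ ≈ 6.481ℏ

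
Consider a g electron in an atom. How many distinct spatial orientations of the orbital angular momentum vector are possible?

9

A g state has l = 4.
The number of m_l values is 2l + 1 = 2·4 + 1 = 9.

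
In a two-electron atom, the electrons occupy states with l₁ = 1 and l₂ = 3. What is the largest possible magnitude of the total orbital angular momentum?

L runs from |1 − 3| = 2 to 1 + 3 = 4.
So L can be 2, 3, 4.
The largest magnitude corresponds to L = 4: |L_tot| = ℏ√(4·5) = 2√5 ℏ.

|L_tot|_max = 2√5 ℏ ≈ 4.472ℏ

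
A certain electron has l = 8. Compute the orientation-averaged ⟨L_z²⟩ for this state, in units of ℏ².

⟨L_z²⟩ = 24 ℏ²

m_l ∈ {-8, -7, -6, -5, -4, -3, -2, -1, 0, 1, 2, 3, 4, 5, 6, 7, 8}.
⟨L_z²⟩ = ℏ²·(Σ m_l²)/(2l+1) = ℏ²·408/17 = 24ℏ².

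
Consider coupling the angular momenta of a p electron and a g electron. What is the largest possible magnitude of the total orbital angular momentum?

By the triangle rule, |l₁ − l₂| ≤ L ≤ l₁ + l₂.
L ∈ {3, 4, 5}.
The largest magnitude corresponds to L = 5: |L_tot| = ℏ√(5·6) = √30 ℏ.

|L_tot|_max = √30 ℏ ≈ 5.477ℏ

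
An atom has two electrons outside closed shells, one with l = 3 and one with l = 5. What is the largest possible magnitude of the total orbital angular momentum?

|L_tot|_max = 6√2 ℏ ≈ 8.485ℏ

L runs from |3 − 5| = 2 to 3 + 5 = 8.
Allowed values: L = 2, 3, 4, 5, 6, 7, 8.
The largest magnitude corresponds to L = 8: |L_tot| = ℏ√(8·9) = 6√2 ℏ.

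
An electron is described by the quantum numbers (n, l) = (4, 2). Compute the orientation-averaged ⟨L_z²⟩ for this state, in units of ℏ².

⟨L_z²⟩ = 2 ℏ²

m_l runs from −2 to 2, i.e. {-2, -1, 0, 1, 2}.
⟨L_z²⟩ = ℏ²·l(l+1)/3 = 2ℏ².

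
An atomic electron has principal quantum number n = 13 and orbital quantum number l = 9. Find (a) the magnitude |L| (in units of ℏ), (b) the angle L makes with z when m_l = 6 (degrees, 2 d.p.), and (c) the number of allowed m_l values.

|L| = ℏ√(9·10) = 3√10 ℏ ≈ 9.487ℏ.
For m_l = 6: cos θ = 6/√90, θ ≈ 50.77°.
There are 2l+1 = 19 values of m_l.

|L| = 3√10 ℏ ≈ 9.487ℏ; θ(m_l=6) ≈ 50.77°; 19 values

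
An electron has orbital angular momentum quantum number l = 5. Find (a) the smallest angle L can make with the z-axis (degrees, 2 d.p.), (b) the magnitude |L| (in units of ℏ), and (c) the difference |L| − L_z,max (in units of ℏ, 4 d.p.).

θ_min ≈ 24.09°; |L| = √30 ℏ ≈ 5.477ℏ; |L|−L_z,max ≈ 0.4772ℏ

cos θ_min = 5/√30, so θ_min ≈ 24.09°.
|L| = ℏ√(5·6) = √30 ℏ ≈ 5.477ℏ.
|L| − L_z,max = (√30 − 5)ℏ ≈ 0.4772ℏ.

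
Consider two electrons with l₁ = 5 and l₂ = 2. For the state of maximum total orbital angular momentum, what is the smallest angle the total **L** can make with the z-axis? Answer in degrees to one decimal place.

θ_min ≈ 20.7°

The total orbital quantum number L ranges from |l₁ − l₂| to l₁ + l₂ in integer steps.
L ∈ {3, 4, 5, 6, 7}.
The maximum is L = 7, with |L_tot| = ℏ√(7·8) = 2√14 ℏ.
The minimum angle with z is arccos(7/√56) ≈ 20.7°.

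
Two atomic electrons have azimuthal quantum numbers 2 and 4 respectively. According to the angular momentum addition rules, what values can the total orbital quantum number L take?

By the triangle rule, |l₁ − l₂| ≤ L ≤ l₁ + l₂.
Allowed values: L = 2, 3, 4, 5, 6.

L = 2, 3, 4, 5, 6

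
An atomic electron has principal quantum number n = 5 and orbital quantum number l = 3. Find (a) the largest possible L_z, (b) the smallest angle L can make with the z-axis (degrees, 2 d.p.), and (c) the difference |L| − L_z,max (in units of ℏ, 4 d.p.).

L_z,max = lℏ = 3ℏ.
cos θ_min = 3/√12, so θ_min ≈ 30.00°.
|L| − L_z,max = (2√3 − 3)ℏ ≈ 0.4641ℏ.

L_z,max = 3ℏ; θ_min ≈ 30.00°; |L|−L_z,max ≈ 0.4641ℏ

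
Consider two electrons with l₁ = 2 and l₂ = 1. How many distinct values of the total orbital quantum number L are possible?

3

Angular momentum addition gives L = |l₁ − l₂|, …, l₁ + l₂.
L ∈ {1, 2, 3}.
That is 3 values.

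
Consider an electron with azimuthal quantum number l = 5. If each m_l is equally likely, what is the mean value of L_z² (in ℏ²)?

The allowed m_l values are -5, -4, -3, -2, -1, 0, 1, 2, 3, 4, 5.
⟨L_z²⟩ = ℏ²·(Σ m_l²)/(2l+1) = ℏ²·110/11 = 10ℏ².

⟨L_z²⟩ = 10 ℏ²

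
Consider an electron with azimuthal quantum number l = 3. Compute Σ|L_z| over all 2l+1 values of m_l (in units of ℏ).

The allowed m_l values are -3, -2, -1, 0, 1, 2, 3.
Σ|m_l| = 2(1+2+…+3) = 12.

Σ|L_z| = 12 ℏ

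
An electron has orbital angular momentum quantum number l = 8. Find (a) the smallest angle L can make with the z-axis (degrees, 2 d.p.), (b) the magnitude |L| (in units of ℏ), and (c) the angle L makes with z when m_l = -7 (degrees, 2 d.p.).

θ_min ≈ 19.47°; |L| = 6√2 ℏ ≈ 8.485ℏ; θ(m_l=-7) ≈ 145.58°

cos θ_min = 8/√72, so θ_min ≈ 19.47°.
|L| = ℏ√(8·9) = 6√2 ℏ ≈ 8.485ℏ.
For m_l = -7: cos θ = -7/√72, θ ≈ 145.58°.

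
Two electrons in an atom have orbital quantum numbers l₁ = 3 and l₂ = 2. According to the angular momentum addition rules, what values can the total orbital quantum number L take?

The total orbital quantum number L ranges from |l₁ − l₂| to l₁ + l₂ in integer steps.
Allowed values: L = 1, 2, 3, 4, 5.

L = 1, 2, 3, 4, 5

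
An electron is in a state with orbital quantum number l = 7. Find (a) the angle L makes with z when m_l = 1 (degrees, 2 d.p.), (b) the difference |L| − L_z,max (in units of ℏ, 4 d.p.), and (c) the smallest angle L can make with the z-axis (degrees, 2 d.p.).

θ(m_l=1) ≈ 82.32°; |L|−L_z,max ≈ 0.4833ℏ; θ_min ≈ 20.70°

For m_l = 1: cos θ = 1/√56, θ ≈ 82.32°.
|L| − L_z,max = (2√14 − 7)ℏ ≈ 0.4833ℏ.
cos θ_min = 7/√56, so θ_min ≈ 20.70°.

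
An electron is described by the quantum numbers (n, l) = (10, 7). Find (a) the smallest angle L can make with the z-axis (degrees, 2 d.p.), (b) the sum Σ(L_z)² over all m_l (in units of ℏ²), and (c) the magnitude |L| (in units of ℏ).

cos θ_min = 7/√56, so θ_min ≈ 20.70°.
Σ m_l² = 280, so Σ(L_z)² = 280 ℏ².
|L| = ℏ√(7·8) = 2√14 ℏ ≈ 7.483ℏ.

θ_min ≈ 20.70°; Σ(L_z)² = 280 ℏ²; |L| = 2√14 ℏ ≈ 7.483ℏ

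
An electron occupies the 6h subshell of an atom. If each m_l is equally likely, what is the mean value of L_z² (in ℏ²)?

For 6h, l = 5.
The allowed m_l values are -5, -4, -3, -2, -1, 0, 1, 2, 3, 4, 5.
⟨L_z²⟩ = ℏ²·(Σ m_l²)/(2l+1) = ℏ²·110/11 = 10ℏ².

⟨L_z²⟩ = 10 ℏ²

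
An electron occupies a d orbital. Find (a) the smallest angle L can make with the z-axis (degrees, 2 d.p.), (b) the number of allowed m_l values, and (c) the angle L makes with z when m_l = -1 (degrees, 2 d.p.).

θ_min ≈ 35.26°; 5 values; θ(m_l=-1) ≈ 114.09°

The letter d corresponds to l = 2.
cos θ_min = 2/√6, so θ_min ≈ 35.26°.
There are 2l+1 = 5 values of m_l.
For m_l = -1: cos θ = -1/√6, θ ≈ 114.09°.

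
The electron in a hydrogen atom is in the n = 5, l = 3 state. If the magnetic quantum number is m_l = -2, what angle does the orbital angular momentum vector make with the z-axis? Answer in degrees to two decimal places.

|L|² = l(l+1)ℏ² = 12ℏ², so |L| = 2√3 ℏ.
L_z = m_l ℏ = −2ℏ.
cos θ = L_z/|L| = -2/√12, so θ ≈ 125.26°.

θ ≈ 125.26°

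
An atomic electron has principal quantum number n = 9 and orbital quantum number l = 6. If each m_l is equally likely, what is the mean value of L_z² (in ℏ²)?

⟨L_z²⟩ = 14 ℏ²

m_l ∈ {-6, -5, -4, -3, -2, -1, 0, 1, 2, 3, 4, 5, 6}.
⟨L_z²⟩ = ℏ²·(Σ m_l²)/(2l+1) = ℏ²·182/13 = 14ℏ².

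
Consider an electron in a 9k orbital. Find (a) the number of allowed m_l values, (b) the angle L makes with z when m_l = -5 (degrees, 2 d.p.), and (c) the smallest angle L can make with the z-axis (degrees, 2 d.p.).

For 9k, l = 7.
There are 2l+1 = 15 values of m_l.
For m_l = -5: cos θ = -5/√56, θ ≈ 131.92°.
cos θ_min = 7/√56, so θ_min ≈ 20.70°.

15 values; θ(m_l=-5) ≈ 131.92°; θ_min ≈ 20.70°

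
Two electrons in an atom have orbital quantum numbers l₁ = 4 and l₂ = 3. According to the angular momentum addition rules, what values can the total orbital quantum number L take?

L = 1, 2, 3, 4, 5, 6, 7

L runs from |4 − 3| = 1 to 4 + 3 = 7.
So L can be 1, 2, 3, 4, 5, 6, 7.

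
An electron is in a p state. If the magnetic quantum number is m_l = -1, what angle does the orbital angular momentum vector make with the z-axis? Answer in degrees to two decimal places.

The letter p corresponds to l = 1.
|L| = ℏ√(l(l+1)) = √2 ℏ.
L_z = m_l ℏ = −1ℏ.
cos θ = L_z/|L| = -1/√2, so θ ≈ 135.00°.

θ ≈ 135.00°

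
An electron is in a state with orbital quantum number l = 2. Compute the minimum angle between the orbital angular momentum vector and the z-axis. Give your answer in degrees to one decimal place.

θ_min ≈ 35.3°

|L| = ℏ√(l(l+1)) = √6 ℏ.
The smallest angle corresponds to the largest L_z, i.e. m_l = l = 2, giving L_z = 2ℏ.
cos θ_min = 2/√6, so θ_min ≈ 35.3°.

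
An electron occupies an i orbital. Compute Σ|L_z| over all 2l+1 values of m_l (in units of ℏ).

Σ|L_z| = 42 ℏ

For an i orbital, l = 6.
m_l ∈ {-6, -5, -4, -3, -2, -1, 0, 1, 2, 3, 4, 5, 6}.
Σ|m_l| = 2(1+2+…+6) = 42.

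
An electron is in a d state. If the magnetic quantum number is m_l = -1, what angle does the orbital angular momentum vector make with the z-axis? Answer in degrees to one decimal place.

θ ≈ 114.1°

The letter d corresponds to l = 2.
|L| = ℏ√(l(l+1)) = √6 ℏ.
L_z = m_l ℏ = −1ℏ.
cos θ = L_z/|L| = -1/√6, so θ ≈ 114.1°.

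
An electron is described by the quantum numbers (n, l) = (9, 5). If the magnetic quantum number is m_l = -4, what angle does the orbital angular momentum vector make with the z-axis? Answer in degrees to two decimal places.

|L|² = l(l+1)ℏ² = 30ℏ², so |L| = √30 ℏ.
L_z = m_l ℏ = −4ℏ.
cos θ = L_z/|L| = -4/√30, so θ ≈ 136.91°.

θ ≈ 136.91°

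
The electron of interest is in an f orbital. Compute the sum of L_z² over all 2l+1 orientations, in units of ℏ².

An f state has l = 3.
The allowed m_l values are -3, -2, -1, 0, 1, 2, 3.
Σ m_l² = l(l+1)(2l+1)/3 = 3·4·7/3 = 28.

Σ(L_z)² = 28 ℏ²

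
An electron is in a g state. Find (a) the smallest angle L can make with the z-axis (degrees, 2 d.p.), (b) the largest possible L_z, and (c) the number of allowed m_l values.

θ_min ≈ 26.57°; L_z,max = 4ℏ; 9 values

G corresponds to l = 4.
cos θ_min = 4/√20, so θ_min ≈ 26.57°.
L_z,max = lℏ = 4ℏ.
There are 2l+1 = 9 values of m_l.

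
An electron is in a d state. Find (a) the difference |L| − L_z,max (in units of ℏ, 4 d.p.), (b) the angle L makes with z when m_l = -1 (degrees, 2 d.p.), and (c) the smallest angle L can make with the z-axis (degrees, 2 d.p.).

|L|−L_z,max ≈ 0.4495ℏ; θ(m_l=-1) ≈ 114.09°; θ_min ≈ 35.26°

For a d orbital, l = 2.
|L| − L_z,max = (√6 − 2)ℏ ≈ 0.4495ℏ.
For m_l = -1: cos θ = -1/√6, θ ≈ 114.09°.
cos θ_min = 2/√6, so θ_min ≈ 35.26°.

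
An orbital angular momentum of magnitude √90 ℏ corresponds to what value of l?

(|L|/ℏ)² = l(l+1) = 90.
l² + l − 90 = 0 ⇒ l = 9.

l = 9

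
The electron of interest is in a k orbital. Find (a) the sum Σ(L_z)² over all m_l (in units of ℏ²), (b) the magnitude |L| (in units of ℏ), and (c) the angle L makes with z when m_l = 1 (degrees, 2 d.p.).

Σ(L_z)² = 280 ℏ²; |L| = 2√14 ℏ ≈ 7.483ℏ; θ(m_l=1) ≈ 82.32°

For a k orbital, l = 7.
Σ m_l² = 280, so Σ(L_z)² = 280 ℏ².
|L| = ℏ√(7·8) = 2√14 ℏ ≈ 7.483ℏ.
For m_l = 1: cos θ = 1/√56, θ ≈ 82.32°.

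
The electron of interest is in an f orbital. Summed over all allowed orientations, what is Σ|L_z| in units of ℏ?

An f state has l = 3.
m_l runs from −3 to 3, i.e. {-3, -2, -1, 0, 1, 2, 3}.
Σ|m_l| = 2(1+2+…+3) = 12.

Σ|L_z| = 12 ℏ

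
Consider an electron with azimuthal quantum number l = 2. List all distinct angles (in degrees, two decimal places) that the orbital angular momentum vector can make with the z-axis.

|L| = ℏ√(l(l+1)) = √6 ℏ.
cos θ = m_l/√6 for each m_l ∈ {-2, -1, 0, 1, 2}.

θ ∈ {35.26°, 65.91°, 90.00°, 114.09°, 144.74°}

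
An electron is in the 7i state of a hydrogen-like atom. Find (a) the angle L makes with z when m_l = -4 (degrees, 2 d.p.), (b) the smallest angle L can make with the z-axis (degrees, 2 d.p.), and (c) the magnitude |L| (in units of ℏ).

The 7i subshell has l = 6.
For m_l = -4: cos θ = -4/√42, θ ≈ 128.11°.
cos θ_min = 6/√42, so θ_min ≈ 22.21°.
|L| = ℏ√(6·7) = √42 ℏ ≈ 6.481ℏ.

θ(m_l=-4) ≈ 128.11°; θ_min ≈ 22.21°; |L| = √42 ℏ ≈ 6.481ℏ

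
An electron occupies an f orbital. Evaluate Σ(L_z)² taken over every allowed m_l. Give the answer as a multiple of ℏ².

Σ(L_z)² = 28 ℏ²

For an f orbital, l = 3.
m_l runs from −3 to 3, i.e. {-3, -2, -1, 0, 1, 2, 3}.
Σ m_l² = 2·(1 + 4 + 9) = 28.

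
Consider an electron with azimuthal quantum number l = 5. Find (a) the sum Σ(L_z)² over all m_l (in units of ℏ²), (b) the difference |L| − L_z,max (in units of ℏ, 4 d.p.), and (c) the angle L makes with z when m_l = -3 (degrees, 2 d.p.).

Σ(L_z)² = 110 ℏ²; |L|−L_z,max ≈ 0.4772ℏ; θ(m_l=-3) ≈ 123.21°

Σ m_l² = 110, so Σ(L_z)² = 110 ℏ².
|L| − L_z,max = (√30 − 5)ℏ ≈ 0.4772ℏ.
For m_l = -3: cos θ = -3/√30, θ ≈ 123.21°.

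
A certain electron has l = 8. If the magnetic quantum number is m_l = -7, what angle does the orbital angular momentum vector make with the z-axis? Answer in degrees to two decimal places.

|L| = ℏ√(l(l+1)) = 6√2 ℏ.
L_z = m_l ℏ = −7ℏ.
cos θ = L_z/|L| = -7/√72, so θ ≈ 145.58°.

θ ≈ 145.58°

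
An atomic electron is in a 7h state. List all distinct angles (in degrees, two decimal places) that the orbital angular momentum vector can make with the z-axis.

The 7h subshell has l = 5.
|L| = ℏ√(l(l+1)) = √30 ℏ.
cos θ = m_l/√30 for each m_l ∈ {-5, -4, -3, -2, -1, 0, 1, 2, 3, 4, 5}.

θ ∈ {24.09°, 43.09°, 56.79°, 68.58°, 79.48°, 90.00°, 100.52°, 111.42°, 123.21°, 136.91°, 155.91°}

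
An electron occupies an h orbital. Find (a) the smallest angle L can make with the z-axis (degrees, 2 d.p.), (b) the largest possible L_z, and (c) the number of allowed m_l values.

An h state has l = 5.
cos θ_min = 5/√30, so θ_min ≈ 24.09°.
L_z,max = lℏ = 5ℏ.
There are 2l+1 = 11 values of m_l.

θ_min ≈ 24.09°; L_z,max = 5ℏ; 11 values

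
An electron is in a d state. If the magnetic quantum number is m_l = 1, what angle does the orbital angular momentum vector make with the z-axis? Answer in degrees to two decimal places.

θ ≈ 65.91°

A d state has l = 2.
|L|² = l(l+1)ℏ² = 6ℏ², so |L| = √6 ℏ.
L_z = m_l ℏ = 1ℏ.
cos θ = L_z/|L| = 1/√6, so θ ≈ 65.91°.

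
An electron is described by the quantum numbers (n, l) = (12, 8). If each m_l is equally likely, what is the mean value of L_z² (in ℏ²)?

⟨L_z²⟩ = 24 ℏ²

m_l ∈ {-8, -7, -6, -5, -4, -3, -2, -1, 0, 1, 2, 3, 4, 5, 6, 7, 8}.
⟨L_z²⟩ = ℏ²·(Σ m_l²)/(2l+1) = ℏ²·408/17 = 24ℏ².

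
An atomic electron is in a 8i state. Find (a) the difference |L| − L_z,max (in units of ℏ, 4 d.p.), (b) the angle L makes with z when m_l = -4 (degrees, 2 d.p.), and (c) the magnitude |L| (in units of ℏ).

|L|−L_z,max ≈ 0.4807ℏ; θ(m_l=-4) ≈ 128.11°; |L| = √42 ℏ ≈ 6.481ℏ

The 8i subshell has l = 6.
|L| − L_z,max = (√42 − 6)ℏ ≈ 0.4807ℏ.
For m_l = -4: cos θ = -4/√42, θ ≈ 128.11°.
|L| = ℏ√(6·7) = √42 ℏ ≈ 6.481ℏ.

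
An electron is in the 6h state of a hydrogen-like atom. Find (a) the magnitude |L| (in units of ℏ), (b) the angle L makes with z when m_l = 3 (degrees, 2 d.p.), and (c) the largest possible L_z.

|L| = √30 ℏ ≈ 5.477ℏ; θ(m_l=3) ≈ 56.79°; L_z,max = 5ℏ

6h means n = 6, l = 5.
|L| = ℏ√(5·6) = √30 ℏ ≈ 5.477ℏ.
For m_l = 3: cos θ = 3/√30, θ ≈ 56.79°.
L_z,max = lℏ = 5ℏ.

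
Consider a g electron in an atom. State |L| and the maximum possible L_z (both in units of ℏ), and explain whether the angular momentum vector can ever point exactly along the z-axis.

No: L_z,max = 4ℏ < |L| = 2√5 ℏ ≈ 4.472ℏ

For a g orbital, l = 4.
|L| = 2√5 ℏ ≈ 4.4721ℏ, while L_z,max = lℏ = 4ℏ.
Since |L| > L_z,max, the vector can never point exactly along z; the closest it comes is θ_min = arccos(4/√20) ≈ 26.6°.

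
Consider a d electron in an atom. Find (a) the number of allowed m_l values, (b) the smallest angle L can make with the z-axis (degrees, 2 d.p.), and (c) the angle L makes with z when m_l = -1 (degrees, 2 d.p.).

5 values; θ_min ≈ 35.26°; θ(m_l=-1) ≈ 114.09°

A d state has l = 2.
There are 2l+1 = 5 values of m_l.
cos θ_min = 2/√6, so θ_min ≈ 35.26°.
For m_l = -1: cos θ = -1/√6, θ ≈ 114.09°.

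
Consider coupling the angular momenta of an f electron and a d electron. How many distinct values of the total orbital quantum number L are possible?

The total orbital quantum number L ranges from |l₁ − l₂| to l₁ + l₂ in integer steps.
L ∈ {1, 2, 3, 4, 5}.
That is 5 values.

5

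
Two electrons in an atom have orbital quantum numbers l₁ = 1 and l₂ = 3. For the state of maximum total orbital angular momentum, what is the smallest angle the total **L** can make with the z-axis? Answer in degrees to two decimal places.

Angular momentum addition gives L = |l₁ − l₂|, …, l₁ + l₂.
So L can be 2, 3, 4.
The maximum is L = 4, with |L_tot| = ℏ√(4·5) = 2√5 ℏ.
The minimum angle with z is arccos(4/√20) ≈ 26.57°.

θ_min ≈ 26.57°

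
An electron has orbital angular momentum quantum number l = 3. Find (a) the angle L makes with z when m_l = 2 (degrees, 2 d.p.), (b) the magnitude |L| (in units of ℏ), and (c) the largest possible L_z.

For m_l = 2: cos θ = 2/√12, θ ≈ 54.74°.
|L| = ℏ√(3·4) = 2√3 ℏ ≈ 3.464ℏ.
L_z,max = lℏ = 3ℏ.

θ(m_l=2) ≈ 54.74°; |L| = 2√3 ℏ ≈ 3.464ℏ; L_z,max = 3ℏ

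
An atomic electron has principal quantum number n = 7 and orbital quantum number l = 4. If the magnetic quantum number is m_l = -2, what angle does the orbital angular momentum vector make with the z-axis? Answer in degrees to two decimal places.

|L| = ℏ√(l(l+1)) = 2√5 ℏ.
L_z = m_l ℏ = −2ℏ.
cos θ = L_z/|L| = -2/√20, so θ ≈ 116.57°.

θ ≈ 116.57°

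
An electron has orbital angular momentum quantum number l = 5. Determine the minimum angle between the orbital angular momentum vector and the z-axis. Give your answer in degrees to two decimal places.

θ_min ≈ 24.09°

|L| = ℏ√(l(l+1)) = √30 ℏ.
The smallest angle corresponds to the largest L_z, i.e. m_l = l = 5, giving L_z = 5ℏ.
cos θ_min = 5/√30, so θ_min ≈ 24.09°.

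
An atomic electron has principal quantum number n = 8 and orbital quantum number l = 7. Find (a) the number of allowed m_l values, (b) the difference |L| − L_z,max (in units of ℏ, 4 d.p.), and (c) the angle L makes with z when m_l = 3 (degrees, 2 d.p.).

15 values; |L|−L_z,max ≈ 0.4833ℏ; θ(m_l=3) ≈ 66.37°

There are 2l+1 = 15 values of m_l.
|L| − L_z,max = (2√14 − 7)ℏ ≈ 0.4833ℏ.
For m_l = 3: cos θ = 3/√56, θ ≈ 66.37°.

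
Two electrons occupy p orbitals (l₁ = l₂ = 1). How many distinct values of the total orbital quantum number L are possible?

By the triangle rule, |l₁ − l₂| ≤ L ≤ l₁ + l₂.
Allowed values: L = 0, 1, 2.
That is 3 values.

3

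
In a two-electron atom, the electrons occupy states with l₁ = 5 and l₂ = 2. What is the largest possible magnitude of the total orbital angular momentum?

|L_tot|_max = 2√14 ℏ ≈ 7.483ℏ

By the triangle rule, |l₁ − l₂| ≤ L ≤ l₁ + l₂.
Allowed values: L = 3, 4, 5, 6, 7.
The largest magnitude corresponds to L = 7: |L_tot| = ℏ√(7·8) = 2√14 ℏ.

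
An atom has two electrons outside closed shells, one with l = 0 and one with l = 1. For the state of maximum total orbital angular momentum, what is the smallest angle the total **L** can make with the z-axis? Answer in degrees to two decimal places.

θ_min ≈ 45.00°

Angular momentum addition gives L = |l₁ − l₂|, …, l₁ + l₂.
L ∈ {1}.
The maximum is L = 1, with |L_tot| = ℏ√(1·2) = √2 ℏ.
The minimum angle with z is arccos(1/√2) ≈ 45.00°.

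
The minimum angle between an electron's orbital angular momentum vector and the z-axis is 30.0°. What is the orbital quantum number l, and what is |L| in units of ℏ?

At minimum angle, m_l = l, so cos θ = l/√(l(l+1)); cos²θ = l/(l+1) = 0.7500.
l = cos²θ/sin²θ ≈ 3.
Then |L| = ℏ√(3·4) = 2√3 ℏ.

l = 3, |L| = 2√3 ℏ ≈ 3.464ℏ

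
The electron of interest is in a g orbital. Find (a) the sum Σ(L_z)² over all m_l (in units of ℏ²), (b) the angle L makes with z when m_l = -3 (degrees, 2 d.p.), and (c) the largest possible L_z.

Σ(L_z)² = 60 ℏ²; θ(m_l=-3) ≈ 132.13°; L_z,max = 4ℏ

A g state has l = 4.
Σ m_l² = 60, so Σ(L_z)² = 60 ℏ².
For m_l = -3: cos θ = -3/√20, θ ≈ 132.13°.
L_z,max = lℏ = 4ℏ.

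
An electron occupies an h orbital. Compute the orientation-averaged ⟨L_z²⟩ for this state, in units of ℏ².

An h state has l = 5.
m_l runs from −5 to 5, i.e. {-5, -4, -3, -2, -1, 0, 1, 2, 3, 4, 5}.
Average of L_z² over 11 states: 110/11 ℏ² = 10 ℏ².

⟨L_z²⟩ = 10 ℏ²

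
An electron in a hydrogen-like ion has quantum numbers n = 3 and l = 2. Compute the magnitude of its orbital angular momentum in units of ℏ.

|L| = ℏ√(l(l+1)) = ℏ√(2·3) = √6 ℏ

|L| = √6 ℏ ≈ 2.449ℏ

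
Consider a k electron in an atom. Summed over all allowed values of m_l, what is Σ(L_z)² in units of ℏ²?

Σ(L_z)² = 280 ℏ²

For a k orbital, l = 7.
The allowed m_l values are -7, -6, -5, -4, -3, -2, -1, 0, 1, 2, 3, 4, 5, 6, 7.
Σ m_l² = l(l+1)(2l+1)/3 = 7·8·15/3 = 280.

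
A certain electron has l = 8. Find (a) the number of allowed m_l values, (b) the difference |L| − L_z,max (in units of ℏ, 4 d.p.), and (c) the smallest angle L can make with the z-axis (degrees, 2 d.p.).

17 values; |L|−L_z,max ≈ 0.4853ℏ; θ_min ≈ 19.47°

There are 2l+1 = 17 values of m_l.
|L| − L_z,max = (6√2 − 8)ℏ ≈ 0.4853ℏ.
cos θ_min = 8/√72, so θ_min ≈ 19.47°.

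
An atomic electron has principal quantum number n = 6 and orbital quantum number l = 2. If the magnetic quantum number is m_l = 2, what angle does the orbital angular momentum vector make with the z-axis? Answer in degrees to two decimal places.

|L| = √(l(l+1)) ℏ = √6 ℏ.
L_z = m_l ℏ = 2ℏ.
cos θ = L_z/|L| = 2/√6, so θ ≈ 35.26°.

θ ≈ 35.26°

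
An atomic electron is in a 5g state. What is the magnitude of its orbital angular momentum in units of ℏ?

|L| = 2√5 ℏ ≈ 4.472ℏ

The 5g subshell has l = 4.
|L| = ℏ√(l(l+1)) = ℏ√(4·5) = 2√5 ℏ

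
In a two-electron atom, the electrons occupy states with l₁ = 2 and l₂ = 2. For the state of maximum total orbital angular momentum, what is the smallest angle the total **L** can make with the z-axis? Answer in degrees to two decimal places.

θ_min ≈ 26.57°

By the triangle rule, |l₁ − l₂| ≤ L ≤ l₁ + l₂.
Allowed values: L = 0, 1, 2, 3, 4.
The maximum is L = 4, with |L_tot| = ℏ√(4·5) = 2√5 ℏ.
The minimum angle with z is arccos(4/√20) ≈ 26.57°.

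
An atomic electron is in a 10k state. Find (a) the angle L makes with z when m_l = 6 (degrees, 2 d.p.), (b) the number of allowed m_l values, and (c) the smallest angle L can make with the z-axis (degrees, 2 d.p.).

θ(m_l=6) ≈ 36.70°; 15 values; θ_min ≈ 20.70°

10k means n = 10, l = 7.
For m_l = 6: cos θ = 6/√56, θ ≈ 36.70°.
There are 2l+1 = 15 values of m_l.
cos θ_min = 7/√56, so θ_min ≈ 20.70°.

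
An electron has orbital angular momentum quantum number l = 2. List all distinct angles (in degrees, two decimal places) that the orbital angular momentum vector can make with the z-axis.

θ ∈ {35.26°, 65.91°, 90.00°, 114.09°, 144.74°}

|L| = √(l(l+1)) ℏ = √6 ℏ.
cos θ = m_l/√6 for each m_l ∈ {-2, -1, 0, 1, 2}.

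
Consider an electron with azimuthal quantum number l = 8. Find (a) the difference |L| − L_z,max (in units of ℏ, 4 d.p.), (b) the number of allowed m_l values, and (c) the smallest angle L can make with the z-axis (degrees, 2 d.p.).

|L|−L_z,max ≈ 0.4853ℏ; 17 values; θ_min ≈ 19.47°

|L| − L_z,max = (6√2 − 8)ℏ ≈ 0.4853ℏ.
There are 2l+1 = 17 values of m_l.
cos θ_min = 8/√72, so θ_min ≈ 19.47°.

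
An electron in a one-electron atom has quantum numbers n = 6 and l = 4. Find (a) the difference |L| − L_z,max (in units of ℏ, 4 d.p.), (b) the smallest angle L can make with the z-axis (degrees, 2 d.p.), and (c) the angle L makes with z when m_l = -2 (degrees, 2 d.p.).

|L|−L_z,max ≈ 0.4721ℏ; θ_min ≈ 26.57°; θ(m_l=-2) ≈ 116.57°

|L| − L_z,max = (2√5 − 4)ℏ ≈ 0.4721ℏ.
cos θ_min = 4/√20, so θ_min ≈ 26.57°.
For m_l = -2: cos θ = -2/√20, θ ≈ 116.57°.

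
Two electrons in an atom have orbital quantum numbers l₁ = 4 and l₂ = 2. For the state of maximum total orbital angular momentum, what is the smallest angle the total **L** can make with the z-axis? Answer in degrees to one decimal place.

L runs from |4 − 2| = 2 to 4 + 2 = 6.
Allowed values: L = 2, 3, 4, 5, 6.
The maximum is L = 6, with |L_tot| = ℏ√(6·7) = √42 ℏ.
The minimum angle with z is arccos(6/√42) ≈ 22.2°.

θ_min ≈ 22.2°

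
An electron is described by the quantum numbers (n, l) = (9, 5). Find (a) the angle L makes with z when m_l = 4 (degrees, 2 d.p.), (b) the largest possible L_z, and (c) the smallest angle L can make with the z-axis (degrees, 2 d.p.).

θ(m_l=4) ≈ 43.09°; L_z,max = 5ℏ; θ_min ≈ 24.09°

For m_l = 4: cos θ = 4/√30, θ ≈ 43.09°.
L_z,max = lℏ = 5ℏ.
cos θ_min = 5/√30, so θ_min ≈ 24.09°.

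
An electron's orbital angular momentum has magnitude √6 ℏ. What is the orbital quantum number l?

l = 2

|L| = ℏ√(l(l+1)), so l(l+1) = 6.
Solving: l = 2.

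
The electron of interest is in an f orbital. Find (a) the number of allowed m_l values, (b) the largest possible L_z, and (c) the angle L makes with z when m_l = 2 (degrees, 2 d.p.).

For an f orbital, l = 3.
There are 2l+1 = 7 values of m_l.
L_z,max = lℏ = 3ℏ.
For m_l = 2: cos θ = 2/√12, θ ≈ 54.74°.

7 values; L_z,max = 3ℏ; θ(m_l=2) ≈ 54.74°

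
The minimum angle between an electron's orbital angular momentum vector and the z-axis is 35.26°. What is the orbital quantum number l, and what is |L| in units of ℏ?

l = 2, |L| = √6 ℏ ≈ 2.449ℏ

cos θ_min = l/√(l(l+1)) = √(l/(l+1)), so l/(l+1) = cos²(35.26°) = 0.6667.
Thus l = 0.6667/(1 − 0.6667) ≈ 2.
Then |L| = ℏ√(2·3) = √6 ℏ.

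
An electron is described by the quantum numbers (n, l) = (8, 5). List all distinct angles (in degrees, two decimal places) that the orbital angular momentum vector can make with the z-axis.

|L|² = l(l+1)ℏ² = 30ℏ², so |L| = √30 ℏ.
cos θ = m_l/√30 for each m_l ∈ {-5, -4, -3, -2, -1, 0, 1, 2, 3, 4, 5}.

θ ∈ {24.09°, 43.09°, 56.79°, 68.58°, 79.48°, 90.00°, 100.52°, 111.42°, 123.21°, 136.91°, 155.91°}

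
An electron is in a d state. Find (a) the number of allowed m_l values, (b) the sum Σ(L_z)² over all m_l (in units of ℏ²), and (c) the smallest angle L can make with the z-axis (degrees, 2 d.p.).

5 values; Σ(L_z)² = 10 ℏ²; θ_min ≈ 35.26°

For a d orbital, l = 2.
There are 2l+1 = 5 values of m_l.
Σ m_l² = 10, so Σ(L_z)² = 10 ℏ².
cos θ_min = 2/√6, so θ_min ≈ 35.26°.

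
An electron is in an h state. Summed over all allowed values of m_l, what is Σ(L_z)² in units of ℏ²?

H corresponds to l = 5.
m_l ∈ {-5, -4, -3, -2, -1, 0, 1, 2, 3, 4, 5}.
Σ m_l² = 2·(1 + 4 + 9 + 16 + 25) = 110.

Σ(L_z)² = 110 ℏ²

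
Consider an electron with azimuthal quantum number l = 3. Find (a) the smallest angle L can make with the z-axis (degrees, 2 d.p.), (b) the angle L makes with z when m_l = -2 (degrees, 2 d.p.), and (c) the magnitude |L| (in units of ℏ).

cos θ_min = 3/√12, so θ_min ≈ 30.00°.
For m_l = -2: cos θ = -2/√12, θ ≈ 125.26°.
|L| = ℏ√(3·4) = 2√3 ℏ ≈ 3.464ℏ.

θ_min ≈ 30.00°; θ(m_l=-2) ≈ 125.26°; |L| = 2√3 ℏ ≈ 3.464ℏ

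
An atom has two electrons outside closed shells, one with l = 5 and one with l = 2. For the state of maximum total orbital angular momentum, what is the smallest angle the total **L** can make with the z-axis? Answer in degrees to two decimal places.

θ_min ≈ 20.70°

The total orbital quantum number L ranges from |l₁ − l₂| to l₁ + l₂ in integer steps.
L ∈ {3, 4, 5, 6, 7}.
The maximum is L = 7, with |L_tot| = ℏ√(7·8) = 2√14 ℏ.
The minimum angle with z is arccos(7/√56) ≈ 20.70°.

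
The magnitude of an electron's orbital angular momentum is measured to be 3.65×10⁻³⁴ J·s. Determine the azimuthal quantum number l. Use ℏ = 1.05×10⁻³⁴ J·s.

In units of ℏ, |L| ≈ 3.476.
Set l(l+1) = 12.08; the integer solution is l = 3.

l = 3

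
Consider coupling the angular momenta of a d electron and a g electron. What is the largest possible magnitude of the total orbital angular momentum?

|L_tot|_max = √42 ℏ ≈ 6.481ℏ

L runs from |2 − 4| = 2 to 2 + 4 = 6.
L ∈ {2, 3, 4, 5, 6}.
The largest magnitude corresponds to L = 6: |L_tot| = ℏ√(6·7) = √42 ℏ.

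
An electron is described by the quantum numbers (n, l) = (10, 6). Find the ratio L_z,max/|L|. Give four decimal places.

|L| = √42 ℏ ≈ 6.4807ℏ, while L_z,max = lℏ = 6ℏ.
L_z,max/|L| = 6/√42 = 0.9258.

L_z,max/|L| = 0.9258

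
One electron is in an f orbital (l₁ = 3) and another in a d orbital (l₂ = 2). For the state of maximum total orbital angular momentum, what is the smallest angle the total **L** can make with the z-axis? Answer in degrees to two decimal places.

L runs from |3 − 2| = 1 to 3 + 2 = 5.
Allowed values: L = 1, 2, 3, 4, 5.
The maximum is L = 5, with |L_tot| = ℏ√(5·6) = √30 ℏ.
The minimum angle with z is arccos(5/√30) ≈ 24.09°.

θ_min ≈ 24.09°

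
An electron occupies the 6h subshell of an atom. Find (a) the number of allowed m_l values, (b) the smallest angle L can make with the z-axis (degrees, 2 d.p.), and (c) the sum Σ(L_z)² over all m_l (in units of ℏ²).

The 6h subshell has l = 5.
There are 2l+1 = 11 values of m_l.
cos θ_min = 5/√30, so θ_min ≈ 24.09°.
Σ m_l² = 110, so Σ(L_z)² = 110 ℏ².

11 values; θ_min ≈ 24.09°; Σ(L_z)² = 110 ℏ²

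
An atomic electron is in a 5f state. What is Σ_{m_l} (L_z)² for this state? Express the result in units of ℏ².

The 5f subshell has l = 3.
m_l ∈ {-3, -2, -1, 0, 1, 2, 3}.
Σ m_l² = l(l+1)(2l+1)/3 = 3·4·7/3 = 28.

Σ(L_z)² = 28 ℏ²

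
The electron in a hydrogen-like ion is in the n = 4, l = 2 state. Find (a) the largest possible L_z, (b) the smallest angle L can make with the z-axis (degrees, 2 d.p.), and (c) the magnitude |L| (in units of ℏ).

L_z,max = 2ℏ; θ_min ≈ 35.26°; |L| = √6 ℏ ≈ 2.449ℏ

L_z,max = lℏ = 2ℏ.
cos θ_min = 2/√6, so θ_min ≈ 35.26°.
|L| = ℏ√(2·3) = √6 ℏ ≈ 2.449ℏ.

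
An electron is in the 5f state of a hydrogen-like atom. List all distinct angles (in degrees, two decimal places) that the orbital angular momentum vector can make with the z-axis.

For 5f, l = 3.
|L|² = l(l+1)ℏ² = 12ℏ², so |L| = 2√3 ℏ.
cos θ = m_l/√12 for each m_l ∈ {-3, -2, -1, 0, 1, 2, 3}.

θ ∈ {30.00°, 54.74°, 73.22°, 90.00°, 106.78°, 125.26°, 150.00°}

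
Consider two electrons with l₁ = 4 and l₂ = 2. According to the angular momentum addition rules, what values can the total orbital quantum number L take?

L = 2, 3, 4, 5, 6

Angular momentum addition gives L = |l₁ − l₂|, …, l₁ + l₂.
So L can be 2, 3, 4, 5, 6.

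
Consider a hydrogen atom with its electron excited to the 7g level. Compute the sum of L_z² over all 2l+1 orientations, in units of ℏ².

The 7g level has l = 4.
m_l ∈ {-4, -3, -2, -1, 0, 1, 2, 3, 4}.
Σ m_l² = 2·(1 + 4 + 9 + 16) = 60.

Σ(L_z)² = 60 ℏ²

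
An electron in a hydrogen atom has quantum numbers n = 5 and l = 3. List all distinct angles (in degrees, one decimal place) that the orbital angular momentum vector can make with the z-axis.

θ ∈ {30.0°, 54.7°, 73.2°, 90.0°, 106.8°, 125.3°, 150.0°}

|L|² = l(l+1)ℏ² = 12ℏ², so |L| = 2√3 ℏ.
cos θ = m_l/√12 for each m_l ∈ {-3, -2, -1, 0, 1, 2, 3}.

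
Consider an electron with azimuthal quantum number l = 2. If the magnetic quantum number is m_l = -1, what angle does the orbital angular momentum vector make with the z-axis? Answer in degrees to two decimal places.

θ ≈ 114.09°

|L| = ℏ√(l(l+1)) = √6 ℏ.
L_z = m_l ℏ = −1ℏ.
cos θ = L_z/|L| = -1/√6, so θ ≈ 114.09°.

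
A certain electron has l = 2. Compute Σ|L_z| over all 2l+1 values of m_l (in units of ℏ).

m_l ∈ {-2, -1, 0, 1, 2}.
Σ|m_l| = l(l+1) = 6.

Σ|L_z| = 6 ℏ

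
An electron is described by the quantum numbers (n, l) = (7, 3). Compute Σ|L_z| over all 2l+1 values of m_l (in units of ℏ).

m_l runs from −3 to 3, i.e. {-3, -2, -1, 0, 1, 2, 3}.
Σ|m_l| = 2·3(3+1)/2 = 12.

Σ|L_z| = 12 ℏ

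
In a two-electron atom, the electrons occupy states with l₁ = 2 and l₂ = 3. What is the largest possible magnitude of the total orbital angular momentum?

Angular momentum addition gives L = |l₁ − l₂|, …, l₁ + l₂.
So L can be 1, 2, 3, 4, 5.
The largest magnitude corresponds to L = 5: |L_tot| = ℏ√(5·6) = √30 ℏ.

|L_tot|_max = √30 ℏ ≈ 5.477ℏ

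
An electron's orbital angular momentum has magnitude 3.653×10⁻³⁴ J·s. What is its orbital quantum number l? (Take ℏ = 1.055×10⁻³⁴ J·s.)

|L|/ℏ = (3.653×10⁻³⁴)/(1.055×10⁻³⁴) ≈ 3.463.
(|L|/ℏ)² = l(l+1) ≈ 11.99 ⇒ l = 3.

l = 3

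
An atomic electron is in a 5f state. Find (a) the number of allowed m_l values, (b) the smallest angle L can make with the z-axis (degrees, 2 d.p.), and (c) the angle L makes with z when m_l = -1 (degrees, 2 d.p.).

For 5f, l = 3.
There are 2l+1 = 7 values of m_l.
cos θ_min = 3/√12, so θ_min ≈ 30.00°.
For m_l = -1: cos θ = -1/√12, θ ≈ 106.78°.

7 values; θ_min ≈ 30.00°; θ(m_l=-1) ≈ 106.78°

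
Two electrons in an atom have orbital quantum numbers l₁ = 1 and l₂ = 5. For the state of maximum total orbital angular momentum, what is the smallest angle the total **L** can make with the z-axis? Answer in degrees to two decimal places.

θ_min ≈ 22.21°

By the triangle rule, |l₁ − l₂| ≤ L ≤ l₁ + l₂.
L ∈ {4, 5, 6}.
The maximum is L = 6, with |L_tot| = ℏ√(6·7) = √42 ℏ.
The minimum angle with z is arccos(6/√42) ≈ 22.21°.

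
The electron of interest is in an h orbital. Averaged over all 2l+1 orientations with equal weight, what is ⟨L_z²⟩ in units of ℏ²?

An h state has l = 5.
The allowed m_l values are -5, -4, -3, -2, -1, 0, 1, 2, 3, 4, 5.
Average of L_z² over 11 states: 110/11 ℏ² = 10 ℏ².

⟨L_z²⟩ = 10 ℏ²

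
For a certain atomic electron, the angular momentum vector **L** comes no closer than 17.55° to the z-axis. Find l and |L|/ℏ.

At minimum angle, m_l = l, so cos θ = l/√(l(l+1)); cos²θ = l/(l+1) = 0.9091.
Solving: l = 10.
Then |L| = ℏ√(10·11) = √110 ℏ.

l = 10, |L| = √110 ℏ ≈ 10.488ℏ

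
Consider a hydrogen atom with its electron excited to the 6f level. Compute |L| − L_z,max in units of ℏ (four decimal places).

The 6f level has l = 3.
|L| = 2√3 ℏ ≈ 3.4641ℏ, while L_z,max = lℏ = 3ℏ.
The difference is (2√3 − 3)ℏ ≈ 0.4641ℏ.

|L| − L_z,max ≈ 0.4641ℏ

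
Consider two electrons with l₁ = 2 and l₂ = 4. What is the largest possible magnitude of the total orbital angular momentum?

|L_tot|_max = √42 ℏ ≈ 6.481ℏ

Angular momentum addition gives L = |l₁ − l₂|, …, l₁ + l₂.
So L can be 2, 3, 4, 5, 6.
The largest magnitude corresponds to L = 6: |L_tot| = ℏ√(6·7) = √42 ℏ.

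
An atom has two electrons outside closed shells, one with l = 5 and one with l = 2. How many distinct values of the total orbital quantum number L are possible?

By the triangle rule, |l₁ − l₂| ≤ L ≤ l₁ + l₂.
Allowed values: L = 3, 4, 5, 6, 7.
That is 5 values.

5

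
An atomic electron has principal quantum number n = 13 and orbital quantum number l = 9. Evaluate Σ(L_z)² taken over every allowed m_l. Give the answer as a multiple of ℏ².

Σ(L_z)² = 570 ℏ²

The allowed m_l values are -9, -8, -7, -6, -5, -4, -3, -2, -1, 0, 1, 2, 3, 4, 5, 6, 7, 8, 9.
Σ m_l² = 2·(1 + 4 + 9 + 16 + 25 + 36 + 49 + 64 + 81) = 570.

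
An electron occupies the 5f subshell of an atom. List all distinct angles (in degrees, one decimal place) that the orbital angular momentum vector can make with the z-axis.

θ ∈ {30.0°, 54.7°, 73.2°, 90.0°, 106.8°, 125.3°, 150.0°}

For 5f, l = 3.
|L|² = l(l+1)ℏ² = 12ℏ², so |L| = 2√3 ℏ.
cos θ = m_l/√12 for each m_l ∈ {-3, -2, -1, 0, 1, 2, 3}.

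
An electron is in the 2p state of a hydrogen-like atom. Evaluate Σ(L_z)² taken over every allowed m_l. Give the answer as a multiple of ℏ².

Σ(L_z)² = 2 ℏ²

2p means n = 2, l = 1.
m_l runs from −1 to 1, i.e. {-1, 0, 1}.
Summing m² from −1 to 1: Σ m_l² = 2.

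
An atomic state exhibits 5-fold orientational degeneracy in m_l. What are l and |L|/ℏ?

l = 2, |L| = √6 ℏ ≈ 2.449ℏ

5 = 2l + 1, so l = (5−1)/2 = 2.
Then |L| = √(l(l+1)) ℏ = √6 ℏ.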